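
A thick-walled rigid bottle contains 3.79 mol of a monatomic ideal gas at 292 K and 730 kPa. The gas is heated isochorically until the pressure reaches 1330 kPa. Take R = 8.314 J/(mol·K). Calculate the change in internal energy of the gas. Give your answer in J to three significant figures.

ΔU ≈ 11300 J

Constant volume ⇒ W = 0, so Q = ΔU = nCᵥΔT with Cᵥ = 3R/2 = 12.47 J/(mol·K).
At constant V, T₂/T₁ = P₂/P₁ ⇒ ΔT = T₁(P₂/P₁ − 1) = 292·(1330/730 − 1) = 240 K.
ΔU = (3.79)(12.47)(240) = 11344 J.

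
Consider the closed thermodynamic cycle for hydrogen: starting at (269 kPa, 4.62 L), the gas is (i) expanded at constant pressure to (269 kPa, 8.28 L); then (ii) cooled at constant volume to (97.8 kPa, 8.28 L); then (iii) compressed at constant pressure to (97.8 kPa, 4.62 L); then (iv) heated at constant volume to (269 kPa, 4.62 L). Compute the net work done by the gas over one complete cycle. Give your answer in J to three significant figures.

Constant-volume legs do no work.
W(i) = (269)(8.28 − 4.62) = 984.5 J; W(iii) = (97.8)(4.62 − 8.28) = -357.9 J.
W_net = 984.5 − 357.9 = 626.6 J (the clockwise enclosed area).

W_net ≈ 627 J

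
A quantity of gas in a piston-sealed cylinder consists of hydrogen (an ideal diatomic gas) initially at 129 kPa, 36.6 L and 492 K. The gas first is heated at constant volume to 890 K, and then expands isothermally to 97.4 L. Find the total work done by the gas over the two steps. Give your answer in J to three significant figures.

W_total ≈ 8360 J

Step 1 (isochoric): W = 0 (constant volume).
After step 1: P = 233.4 kPa (V unchanged).
Step 2 (isothermal): W = P₁V₁ ln(V₂/V₁) = (8541) ln(97.4/36.6) = 8359 J.
W_total = 0 + 8359 = 8359 J.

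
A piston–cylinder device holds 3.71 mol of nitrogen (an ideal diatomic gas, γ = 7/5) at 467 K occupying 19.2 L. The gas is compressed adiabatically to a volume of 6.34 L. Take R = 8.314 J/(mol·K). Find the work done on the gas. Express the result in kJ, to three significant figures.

Adiabatic: TV^(γ−1) = const with γ = 7/5.
T₂ = T₁ (V₁/V₂)^(γ−1) = 467 × (19.2/6.34)^0.4 = 467 × 1.558 = 727.4 K.
W_by = nCᵥ(T₁ − T₂) = (3.71)(20.79)(467 − 727.4) = -20084 J.
Work on gas = −W_by = 20084 J.

W ≈ 20.1 kJ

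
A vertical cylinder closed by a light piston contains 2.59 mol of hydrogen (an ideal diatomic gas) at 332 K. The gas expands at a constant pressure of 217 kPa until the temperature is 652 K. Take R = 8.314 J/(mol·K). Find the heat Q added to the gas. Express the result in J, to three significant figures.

Isobaric: W = nRΔT = (2.59)(8.314)(320) = 6891 J.
ΔU = nCᵥΔT with Cᵥ = 5R/2: ΔU = (2.59)(20.79)(320) = 17227 J.
Q = ΔU + W = 17227 + 6891 = 24117 J.

Q ≈ 24100 J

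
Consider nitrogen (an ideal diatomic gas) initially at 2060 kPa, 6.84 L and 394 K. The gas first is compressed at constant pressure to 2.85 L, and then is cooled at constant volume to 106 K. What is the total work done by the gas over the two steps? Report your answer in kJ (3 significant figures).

W_total ≈ -8.22 kJ

Step 1 (isobaric): W = PΔV = (2060 kPa)(2.85 − 6.84 L) = -8219 J.
Step 2 (isochoric): W = 0 (constant volume).
W_total = -8219 + 0 = -8219 J.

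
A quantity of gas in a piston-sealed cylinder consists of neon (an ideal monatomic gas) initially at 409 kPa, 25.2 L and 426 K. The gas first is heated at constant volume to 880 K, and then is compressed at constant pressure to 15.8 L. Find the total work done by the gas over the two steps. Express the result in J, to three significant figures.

Step 1 (isochoric): W = 0 (constant volume).
After step 1: P = 844.9 kPa (V unchanged).
Step 2 (isobaric): W = PΔV = (844.9 kPa)(15.8 − 25.2 L) = -7942 J.
W_total = 0 − 7942 = -7942 J.

W_total ≈ -7940 J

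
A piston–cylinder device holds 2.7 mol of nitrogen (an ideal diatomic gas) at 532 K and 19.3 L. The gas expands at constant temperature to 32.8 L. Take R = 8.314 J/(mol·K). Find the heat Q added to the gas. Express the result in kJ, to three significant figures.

Isothermal ⇒ ΔU = 0, so Q = W = nRT ln(V₂/V₁).
Q = (2.7)(8.314)(532) ln(32.8/19.3) = 11942 × 0.5303 = 6333 J.

Q ≈ 6.33 kJ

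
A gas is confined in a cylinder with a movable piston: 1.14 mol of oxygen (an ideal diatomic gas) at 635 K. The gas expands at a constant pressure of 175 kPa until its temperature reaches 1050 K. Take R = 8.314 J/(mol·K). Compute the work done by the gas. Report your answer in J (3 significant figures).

Isobaric: W = P ΔV = nR ΔT.
W = (1.14)(8.314)(1050 − 635) = 3933 J.

W ≈ 3930 J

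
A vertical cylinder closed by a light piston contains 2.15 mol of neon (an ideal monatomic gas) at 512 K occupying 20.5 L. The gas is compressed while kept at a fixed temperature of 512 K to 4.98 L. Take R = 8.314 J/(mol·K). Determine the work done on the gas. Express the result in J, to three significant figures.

W ≈ 13000 J

Isothermal: W = nRT ln(V₂/V₁).
W = (2.15)(8.314)(512) × ln(4.98/20.5)
  = 9152 × -1.415
W_by_gas = -12950 J; work on gas = −W_by = 12950 J.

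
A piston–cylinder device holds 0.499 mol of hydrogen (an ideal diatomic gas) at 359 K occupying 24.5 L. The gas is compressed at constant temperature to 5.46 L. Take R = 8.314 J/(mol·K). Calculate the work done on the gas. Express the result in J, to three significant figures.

W ≈ 2240 J

Isothermal: W = nRT ln(V₂/V₁).
W = (0.499)(8.314)(359) × ln(5.46/24.5)
  = 1489 × -1.501
W_by_gas = -2236 J; work on gas = −W_by = 2236 J.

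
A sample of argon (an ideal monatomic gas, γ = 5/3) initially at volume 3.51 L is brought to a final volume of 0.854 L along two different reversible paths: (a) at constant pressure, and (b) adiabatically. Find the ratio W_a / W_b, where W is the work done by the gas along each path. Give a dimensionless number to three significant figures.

Path (a) isobaric: W = P₁(V₂ − V₁) → W_a/(P₁V₁) = -0.7567.
Path (b) adiabatic: W = P₁V₁(1 − (V₁/V₂)^(γ−1))/(γ−1) → W_b/(P₁V₁) = -2.349.
W_a / W_b = -0.7567 / -2.349 = 0.3222.

W_a / W_b ≈ 0.322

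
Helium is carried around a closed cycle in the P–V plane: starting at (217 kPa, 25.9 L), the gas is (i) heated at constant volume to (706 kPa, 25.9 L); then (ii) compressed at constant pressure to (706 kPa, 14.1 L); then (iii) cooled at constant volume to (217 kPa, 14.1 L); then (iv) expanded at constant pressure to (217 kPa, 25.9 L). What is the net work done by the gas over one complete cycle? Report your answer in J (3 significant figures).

Constant-volume legs do no work.
W(ii) = (706)(14.1 − 25.9) = -8331 J; W(iv) = (217)(25.9 − 14.1) = 2561 J.
W_net = -8331 + 2561 = -5770 J (the counter-clockwise enclosed area).

W_net ≈ -5770 J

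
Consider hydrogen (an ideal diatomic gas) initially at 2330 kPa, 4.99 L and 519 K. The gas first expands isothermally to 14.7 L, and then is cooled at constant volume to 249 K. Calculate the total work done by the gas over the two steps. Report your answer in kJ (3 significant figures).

W_total ≈ 12.6 kJ

Step 1 (isothermal): W = P₁V₁ ln(V₂/V₁) = (11627) ln(14.7/4.99) = 12562 J.
Step 2 (isochoric): W = 0 (constant volume).
W_total = 12562 + 0 = 12562 J.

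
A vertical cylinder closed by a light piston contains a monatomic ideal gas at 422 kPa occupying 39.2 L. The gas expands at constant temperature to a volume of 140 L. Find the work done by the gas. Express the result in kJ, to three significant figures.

W ≈ 21.1 kJ

Isothermal: W = nRT ln(V₂/V₁) = P₁V₁ ln(V₂/V₁).
P₁V₁ = (422 kPa)(39.2 L) = 16542 J.
W = 16542 × ln(140/39.2) = 16542 × 1.273
W_by_gas = 21058 J.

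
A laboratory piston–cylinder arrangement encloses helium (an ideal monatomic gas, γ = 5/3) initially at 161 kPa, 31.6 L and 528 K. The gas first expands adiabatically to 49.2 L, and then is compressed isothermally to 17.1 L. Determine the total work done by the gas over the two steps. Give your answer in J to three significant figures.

Step 1 (adiabatic): W = (P₁V₁ − P₂V₂)/(γ−1) = (5088 − 3787)/0.667 = 1950 J.
After step 1: P = 76.98 kPa, V = 49.2 L, T = 393.1 K.
Step 2 (isothermal): W = P₁V₁ ln(V₂/V₁) = (3787) ln(17.1/49.2) = -4002 J.
W_total = 1950 − 4002 = -2052 J.

W_total ≈ -2050 J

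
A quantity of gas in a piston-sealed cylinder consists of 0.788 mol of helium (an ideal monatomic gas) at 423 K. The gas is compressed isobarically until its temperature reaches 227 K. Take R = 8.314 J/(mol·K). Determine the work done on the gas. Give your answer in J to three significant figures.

Isobaric: W = P ΔV = nR ΔT.
W = (0.788)(8.314)(227 − 423) = -1284 J.
Work on gas = −W_by = 1284 J.

W ≈ 1280 J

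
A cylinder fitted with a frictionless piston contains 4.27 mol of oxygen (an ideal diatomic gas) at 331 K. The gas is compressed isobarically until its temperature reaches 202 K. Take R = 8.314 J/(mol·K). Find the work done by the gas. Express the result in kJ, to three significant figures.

W ≈ -4.58 kJ

Isobaric: W = P ΔV = nR ΔT.
W = (4.27)(8.314)(202 − 331) = -4580 J.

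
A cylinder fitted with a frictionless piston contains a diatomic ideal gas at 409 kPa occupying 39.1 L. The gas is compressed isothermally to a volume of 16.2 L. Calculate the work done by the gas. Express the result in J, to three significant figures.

Isothermal: W = nRT ln(V₂/V₁) = P₁V₁ ln(V₂/V₁).
P₁V₁ = (409 kPa)(39.1 L) = 15992 J.
W = 15992 × ln(16.2/39.1) = 15992 × -0.8811
W_by_gas = -14091 J.

W ≈ -14100 J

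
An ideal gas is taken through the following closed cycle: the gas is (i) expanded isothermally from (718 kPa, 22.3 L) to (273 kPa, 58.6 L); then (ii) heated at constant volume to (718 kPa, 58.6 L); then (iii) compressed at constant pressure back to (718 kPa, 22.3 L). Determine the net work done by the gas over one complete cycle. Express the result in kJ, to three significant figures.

Leg (i): W = PᵢVᵢ ln(V_f/Vᵢ) = (16011) ln(58.6/22.3) = 15469 J.
Leg (ii): W = 0.
Leg (iii): W = PΔV = (718)(22.3 − 58.6) = -26063 J.
W_net = 15469 − 26063 = -10594 J.

W_net ≈ -10.6 kJ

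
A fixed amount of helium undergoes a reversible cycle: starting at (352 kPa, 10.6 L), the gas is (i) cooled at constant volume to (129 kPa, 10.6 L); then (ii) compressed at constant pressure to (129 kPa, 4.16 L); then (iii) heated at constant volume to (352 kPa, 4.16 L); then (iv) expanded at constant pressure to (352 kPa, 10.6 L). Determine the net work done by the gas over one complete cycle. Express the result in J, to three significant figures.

Constant-volume legs do no work.
W(ii) = (129)(4.16 − 10.6) = -830.8 J; W(iv) = (352)(10.6 − 4.16) = 2267 J.
W_net = -830.8 + 2267 = 1436 J (the clockwise enclosed area).

W_net ≈ 1440 J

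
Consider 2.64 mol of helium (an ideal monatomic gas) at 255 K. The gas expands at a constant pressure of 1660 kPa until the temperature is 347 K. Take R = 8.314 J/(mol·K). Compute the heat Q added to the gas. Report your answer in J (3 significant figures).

Q ≈ 5050 J

Isobaric: W = nRΔT = (2.64)(8.314)(92) = 2019 J.
ΔU = nCᵥΔT with Cᵥ = 3R/2: ΔU = (2.64)(12.47)(92) = 3029 J.
Q = ΔU + W = 3029 + 2019 = 5048 J.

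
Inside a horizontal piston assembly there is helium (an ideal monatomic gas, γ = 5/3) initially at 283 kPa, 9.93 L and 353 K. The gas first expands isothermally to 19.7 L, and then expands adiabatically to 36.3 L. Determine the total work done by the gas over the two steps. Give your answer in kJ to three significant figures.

Step 1 (isothermal): W = P₁V₁ ln(V₂/V₁) = (2810) ln(19.7/9.93) = 1925 J.
After step 1: P = 142.6 kPa, V = 19.7 L, T = 353 K.
Step 2 (adiabatic): W = (P₁V₁ − P₂V₂)/(γ−1) = (2810 − 1870)/0.667 = 1411 J.
W_total = 1925 + 1411 = 3336 J.

W_total ≈ 3.34 kJ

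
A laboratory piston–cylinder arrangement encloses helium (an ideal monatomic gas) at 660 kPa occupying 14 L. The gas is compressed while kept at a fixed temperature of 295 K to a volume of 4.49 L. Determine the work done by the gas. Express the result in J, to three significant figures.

W ≈ -10500 J

Isothermal: W = nRT ln(V₂/V₁) = P₁V₁ ln(V₂/V₁).
P₁V₁ = (660 kPa)(14 L) = 9240 J.
W = 9240 × ln(4.49/14) = 9240 × -1.137
W_by_gas = -10508 J.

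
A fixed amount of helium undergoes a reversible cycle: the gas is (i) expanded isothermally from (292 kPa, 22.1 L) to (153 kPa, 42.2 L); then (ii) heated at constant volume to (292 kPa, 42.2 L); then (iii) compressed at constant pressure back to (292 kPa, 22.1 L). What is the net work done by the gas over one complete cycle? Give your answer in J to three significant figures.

Leg (i): W = PᵢVᵢ ln(V_f/Vᵢ) = (6453) ln(42.2/22.1) = 4174 J.
Leg (ii): W = 0.
Leg (iii): W = PΔV = (292)(22.1 − 42.2) = -5869 J.
W_net = 4174 − 5869 = -1695 J.

W_net ≈ -1690 J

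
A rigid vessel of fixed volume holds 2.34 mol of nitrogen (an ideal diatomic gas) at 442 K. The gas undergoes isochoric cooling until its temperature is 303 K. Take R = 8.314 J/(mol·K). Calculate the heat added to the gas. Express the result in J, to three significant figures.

Constant volume ⇒ W = 0, so Q = ΔU = nCᵥΔT with Cᵥ = 5R/2 = 20.79 J/(mol·K).
ΔU = (2.34)(20.79)(303 − 442) = -6761 J.

Q ≈ -6760 J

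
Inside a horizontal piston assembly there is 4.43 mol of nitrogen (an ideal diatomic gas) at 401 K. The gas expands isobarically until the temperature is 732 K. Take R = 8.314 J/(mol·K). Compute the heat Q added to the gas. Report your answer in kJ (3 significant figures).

Q ≈ 42.7 kJ

Isobaric: W = nRΔT = (4.43)(8.314)(331) = 12191 J.
ΔU = nCᵥΔT with Cᵥ = 5R/2: ΔU = (4.43)(20.79)(331) = 30478 J.
Q = ΔU + W = 30478 + 12191 = 42669 J.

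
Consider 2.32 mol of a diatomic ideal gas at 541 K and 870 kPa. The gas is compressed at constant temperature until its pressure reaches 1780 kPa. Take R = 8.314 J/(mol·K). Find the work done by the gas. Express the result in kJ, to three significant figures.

Isothermal process: W = nRT ln(V₂/V₁) = nRT ln(P₁/P₂).
W = (2.32)(8.314)(541) × ln(870/1780)
  = 10435 × ln(0.4888) = 10435 × -0.7159
W_by_gas = -7470 J.

W ≈ -7.47 kJ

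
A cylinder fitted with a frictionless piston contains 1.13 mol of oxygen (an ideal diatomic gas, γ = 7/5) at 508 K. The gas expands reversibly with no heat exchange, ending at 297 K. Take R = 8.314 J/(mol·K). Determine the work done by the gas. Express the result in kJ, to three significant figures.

W ≈ 4.96 kJ

Adiabatic ⇒ Q = 0, so W_by = −ΔU = nCᵥ(T₁ − T₂).
Cᵥ = 5R/2 = 20.79 J/(mol·K).
W = (1.13)(20.79)(508 − 297) = 4956 J.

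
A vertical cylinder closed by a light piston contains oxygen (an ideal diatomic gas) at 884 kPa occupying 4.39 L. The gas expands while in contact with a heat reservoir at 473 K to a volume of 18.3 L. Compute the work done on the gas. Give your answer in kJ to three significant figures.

Isothermal: W = nRT ln(V₂/V₁) = P₁V₁ ln(V₂/V₁).
P₁V₁ = (884 kPa)(4.39 L) = 3881 J.
W = 3881 × ln(18.3/4.39) = 3881 × 1.428
W_by_gas = 5540 J; work on gas = −W_by = -5540 J.

W ≈ -5.54 kJ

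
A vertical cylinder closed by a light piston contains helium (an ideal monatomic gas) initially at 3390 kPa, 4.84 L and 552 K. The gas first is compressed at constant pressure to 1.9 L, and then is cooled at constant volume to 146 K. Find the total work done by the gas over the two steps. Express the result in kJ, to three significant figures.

W_total ≈ -9.97 kJ

Step 1 (isobaric): W = PΔV = (3390 kPa)(1.9 − 4.84 L) = -9967 J.
Step 2 (isochoric): W = 0 (constant volume).
W_total = -9967 + 0 = -9967 J.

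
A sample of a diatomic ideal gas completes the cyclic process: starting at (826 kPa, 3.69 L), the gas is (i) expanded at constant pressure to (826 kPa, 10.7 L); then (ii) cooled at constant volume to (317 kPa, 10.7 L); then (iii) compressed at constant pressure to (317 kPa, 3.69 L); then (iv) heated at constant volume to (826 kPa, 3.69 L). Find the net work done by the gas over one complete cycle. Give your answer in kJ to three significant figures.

Constant-volume legs do no work.
W(i) = (826)(10.7 − 3.69) = 5790 J; W(iii) = (317)(3.69 − 10.7) = -2222 J.
W_net = 5790 − 2222 = 3568 J (the clockwise enclosed area).

W_net ≈ 3.57 kJ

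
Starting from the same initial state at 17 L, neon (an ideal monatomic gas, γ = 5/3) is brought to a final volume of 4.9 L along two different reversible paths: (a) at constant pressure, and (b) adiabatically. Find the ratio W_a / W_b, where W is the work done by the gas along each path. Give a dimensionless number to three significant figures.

W_a / W_b ≈ 0.367

Path (a) isobaric: W = P₁(V₂ − V₁) → W_a/(P₁V₁) = -0.7118.
Path (b) adiabatic: W = P₁V₁(1 − (V₁/V₂)^(γ−1))/(γ−1) → W_b/(P₁V₁) = -1.938.
W_a / W_b = -0.7118 / -1.938 = 0.3673.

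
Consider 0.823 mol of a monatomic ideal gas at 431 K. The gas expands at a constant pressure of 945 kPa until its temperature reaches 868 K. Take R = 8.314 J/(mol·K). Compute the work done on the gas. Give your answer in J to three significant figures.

W ≈ -2990 J

Isobaric: W = P ΔV = nR ΔT.
W = (0.823)(8.314)(868 − 431) = 2990 J.
Work on gas = −W_by = -2990 J.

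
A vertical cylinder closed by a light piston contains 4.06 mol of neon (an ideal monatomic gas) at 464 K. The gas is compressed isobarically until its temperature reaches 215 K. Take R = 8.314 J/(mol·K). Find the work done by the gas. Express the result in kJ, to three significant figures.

W ≈ -8.40 kJ

Isobaric: W = P ΔV = nR ΔT.
W = (4.06)(8.314)(215 − 464) = -8405 J.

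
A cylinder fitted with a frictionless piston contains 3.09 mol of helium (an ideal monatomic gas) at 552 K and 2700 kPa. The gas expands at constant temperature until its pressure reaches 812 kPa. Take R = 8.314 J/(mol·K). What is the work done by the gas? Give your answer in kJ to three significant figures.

W ≈ 17.0 kJ

Isothermal process: W = nRT ln(V₂/V₁) = nRT ln(P₁/P₂).
W = (3.09)(8.314)(552) × ln(2700/812)
  = 14181 × ln(3.325) = 14181 × 1.202
W_by_gas = 17039 J.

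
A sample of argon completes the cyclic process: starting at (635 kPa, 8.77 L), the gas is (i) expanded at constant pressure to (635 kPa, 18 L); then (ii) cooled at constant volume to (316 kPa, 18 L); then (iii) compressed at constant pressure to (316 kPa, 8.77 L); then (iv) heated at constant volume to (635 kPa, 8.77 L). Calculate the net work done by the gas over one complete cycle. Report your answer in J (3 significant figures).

Constant-volume legs do no work.
W(i) = (635)(18 − 8.77) = 5861 J; W(iii) = (316)(8.77 − 18) = -2917 J.
W_net = 5861 − 2917 = 2944 J (the clockwise enclosed area).

W_net ≈ 2940 J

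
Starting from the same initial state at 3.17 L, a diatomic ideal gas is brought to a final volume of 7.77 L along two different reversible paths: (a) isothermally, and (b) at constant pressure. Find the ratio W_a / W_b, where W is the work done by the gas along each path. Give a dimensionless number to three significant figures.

W_a / W_b ≈ 0.618

Path (a) isothermal: W = P₁V₁ ln(V₂/V₁) → W_a/(P₁V₁) = 0.8965.
Path (b) isobaric: W = P₁(V₂ − V₁) → W_b/(P₁V₁) = 1.451.
W_a / W_b = 0.8965 / 1.451 = 0.6178.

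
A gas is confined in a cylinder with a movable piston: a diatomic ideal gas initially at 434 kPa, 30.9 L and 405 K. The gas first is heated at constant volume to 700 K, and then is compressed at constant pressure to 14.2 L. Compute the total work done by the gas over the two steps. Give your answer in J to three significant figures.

Step 1 (isochoric): W = 0 (constant volume).
After step 1: P = 750.1 kPa (V unchanged).
Step 2 (isobaric): W = PΔV = (750.1 kPa)(14.2 − 30.9 L) = -12527 J.
W_total = 0 − 12527 = -12527 J.

W_total ≈ -12500 J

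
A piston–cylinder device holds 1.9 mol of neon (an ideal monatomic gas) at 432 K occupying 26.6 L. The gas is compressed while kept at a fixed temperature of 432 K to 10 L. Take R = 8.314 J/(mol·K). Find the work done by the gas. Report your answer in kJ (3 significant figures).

W ≈ -6.68 kJ

Isothermal: W = nRT ln(V₂/V₁).
W = (1.9)(8.314)(432) × ln(10/26.6)
  = 6824 × -0.9783
W_by_gas = -6676 J.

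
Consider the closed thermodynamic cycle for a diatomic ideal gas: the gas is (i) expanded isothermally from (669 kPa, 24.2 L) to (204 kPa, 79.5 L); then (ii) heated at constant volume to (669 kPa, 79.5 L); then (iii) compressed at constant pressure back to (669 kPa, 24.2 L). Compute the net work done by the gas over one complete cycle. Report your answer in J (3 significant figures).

W_net ≈ -17700 J

Leg (i): W = PᵢVᵢ ln(V_f/Vᵢ) = (16190) ln(79.5/24.2) = 19256 J.
Leg (ii): W = 0.
Leg (iii): W = PΔV = (669)(24.2 − 79.5) = -36996 J.
W_net = 19256 − 36996 = -17739 J.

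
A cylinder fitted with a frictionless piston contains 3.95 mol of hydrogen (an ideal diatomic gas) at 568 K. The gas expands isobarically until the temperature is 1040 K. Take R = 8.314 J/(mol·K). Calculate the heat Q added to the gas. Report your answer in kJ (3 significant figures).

Isobaric: W = nRΔT = (3.95)(8.314)(472) = 15501 J.
ΔU = nCᵥΔT with Cᵥ = 5R/2: ΔU = (3.95)(20.79)(472) = 38752 J.
Q = ΔU + W = 38752 + 15501 = 54252 J.

Q ≈ 54.3 kJ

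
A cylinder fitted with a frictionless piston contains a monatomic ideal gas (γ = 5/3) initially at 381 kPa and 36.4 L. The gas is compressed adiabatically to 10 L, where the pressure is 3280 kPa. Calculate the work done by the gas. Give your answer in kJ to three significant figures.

Adiabatic: W = (P₁V₁ − P₂V₂)/(γ − 1) with γ = 5/3.
P₁V₁ = 13868 J, P₂V₂ = 32800 J.
W = (13868 − 32800) / 0.6667 = -28397 J.

W ≈ -28.4 kJ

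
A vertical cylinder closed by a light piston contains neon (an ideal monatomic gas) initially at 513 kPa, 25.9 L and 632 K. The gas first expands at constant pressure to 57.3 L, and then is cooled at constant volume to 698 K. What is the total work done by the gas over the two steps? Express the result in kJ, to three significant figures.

W_total ≈ 16.1 kJ

Step 1 (isobaric): W = PΔV = (513 kPa)(57.3 − 25.9 L) = 16108 J.
Step 2 (isochoric): W = 0 (constant volume).
W_total = 16108 + 0 = 16108 J.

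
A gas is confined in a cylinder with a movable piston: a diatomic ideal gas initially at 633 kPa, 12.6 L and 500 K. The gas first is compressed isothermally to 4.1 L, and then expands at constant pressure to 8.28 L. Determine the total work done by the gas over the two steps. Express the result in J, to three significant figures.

Step 1 (isothermal): W = P₁V₁ ln(V₂/V₁) = (7976) ln(4.1/12.6) = -8955 J.
After step 1: P = 1945 kPa, V = 4.1 L, T = 500 K.
Step 2 (isobaric): W = PΔV = (1945 kPa)(8.28 − 4.1 L) = 8131 J.
W_total = -8955 + 8131 = -823.1 J.

W_total ≈ -823 J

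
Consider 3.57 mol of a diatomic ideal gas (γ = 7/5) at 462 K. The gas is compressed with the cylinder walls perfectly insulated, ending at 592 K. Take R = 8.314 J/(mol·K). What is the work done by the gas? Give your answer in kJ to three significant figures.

Adiabatic ⇒ Q = 0, so W_by = −ΔU = nCᵥ(T₁ − T₂).
Cᵥ = 5R/2 = 20.79 J/(mol·K).
W = (3.57)(20.79)(462 − 592) = -9646 J.

W ≈ -9.65 kJ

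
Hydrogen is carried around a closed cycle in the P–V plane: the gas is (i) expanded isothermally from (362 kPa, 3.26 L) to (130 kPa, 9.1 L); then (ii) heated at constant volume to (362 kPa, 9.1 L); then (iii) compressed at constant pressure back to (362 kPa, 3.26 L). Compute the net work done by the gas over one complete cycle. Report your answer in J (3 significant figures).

W_net ≈ -903 J

Leg (i): W = PᵢVᵢ ln(V_f/Vᵢ) = (1180) ln(9.1/3.26) = 1211 J.
Leg (ii): W = 0.
Leg (iii): W = PΔV = (362)(3.26 − 9.1) = -2114 J.
W_net = 1211 − 2114 = -902.6 J.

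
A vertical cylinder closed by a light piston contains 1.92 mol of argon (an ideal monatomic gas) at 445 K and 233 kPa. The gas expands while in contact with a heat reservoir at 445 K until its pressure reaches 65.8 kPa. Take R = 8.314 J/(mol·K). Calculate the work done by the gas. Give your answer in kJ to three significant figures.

W ≈ 8.98 kJ

Isothermal process: W = nRT ln(V₂/V₁) = nRT ln(P₁/P₂).
W = (1.92)(8.314)(445) × ln(233/65.8)
  = 7103 × ln(3.541) = 7103 × 1.264
W_by_gas = 8982 J.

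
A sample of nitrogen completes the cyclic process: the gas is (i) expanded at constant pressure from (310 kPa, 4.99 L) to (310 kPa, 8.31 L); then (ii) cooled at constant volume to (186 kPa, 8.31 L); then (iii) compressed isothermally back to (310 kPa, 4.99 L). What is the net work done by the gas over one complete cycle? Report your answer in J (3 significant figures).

W_net ≈ 241 J

Leg (i): W = PΔV = (310)(8.31 − 4.99) = 1029 J.
Leg (ii): W = 0.
Leg (iii): W = PᵢVᵢ ln(V_f/Vᵢ) = (1546) ln(4.99/8.31) = -788.3 J.
W_net = 1029 − 788.3 = 240.9 J.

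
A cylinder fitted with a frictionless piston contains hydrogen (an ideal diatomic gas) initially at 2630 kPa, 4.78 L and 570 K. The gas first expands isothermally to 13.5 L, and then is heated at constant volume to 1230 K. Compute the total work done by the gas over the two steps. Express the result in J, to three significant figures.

W_total ≈ 13100 J

Step 1 (isothermal): W = P₁V₁ ln(V₂/V₁) = (12571) ln(13.5/4.78) = 13052 J.
Step 2 (isochoric): W = 0 (constant volume).
W_total = 13052 + 0 = 13052 J.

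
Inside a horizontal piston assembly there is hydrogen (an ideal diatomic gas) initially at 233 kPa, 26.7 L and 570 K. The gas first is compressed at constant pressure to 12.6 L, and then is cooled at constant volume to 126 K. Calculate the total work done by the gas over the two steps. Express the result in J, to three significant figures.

Step 1 (isobaric): W = PΔV = (233 kPa)(12.6 − 26.7 L) = -3285 J.
Step 2 (isochoric): W = 0 (constant volume).
W_total = -3285 + 0 = -3285 J.

W_total ≈ -3290 J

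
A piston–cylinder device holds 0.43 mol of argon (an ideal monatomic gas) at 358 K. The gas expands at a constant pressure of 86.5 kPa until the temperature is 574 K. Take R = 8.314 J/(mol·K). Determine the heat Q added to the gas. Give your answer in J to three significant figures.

Q ≈ 1930 J

Isobaric: W = nRΔT = (0.43)(8.314)(216) = 772.2 J.
ΔU = nCᵥΔT with Cᵥ = 3R/2: ΔU = (0.43)(12.47)(216) = 1158 J.
Q = ΔU + W = 1158 + 772.2 = 1931 J.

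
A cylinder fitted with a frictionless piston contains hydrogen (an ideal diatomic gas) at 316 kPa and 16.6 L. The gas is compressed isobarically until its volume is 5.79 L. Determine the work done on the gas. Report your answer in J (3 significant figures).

Isobaric: W = P ΔV.
W = (316 kPa)(5.79 − 16.6 L) = (316)(-10.81) = -3416 J.
Work on gas = −W_by = 3416 J.

W ≈ 3420 J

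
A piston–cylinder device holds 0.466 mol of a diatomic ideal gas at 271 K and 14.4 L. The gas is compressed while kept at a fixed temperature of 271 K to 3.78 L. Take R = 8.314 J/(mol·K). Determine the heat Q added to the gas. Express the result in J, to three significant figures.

Isothermal ⇒ ΔU = 0, so Q = W = nRT ln(V₂/V₁).
Q = (0.466)(8.314)(271) ln(3.78/14.4) = 1050 × -1.338 = -1404 J.

Q ≈ -1400 J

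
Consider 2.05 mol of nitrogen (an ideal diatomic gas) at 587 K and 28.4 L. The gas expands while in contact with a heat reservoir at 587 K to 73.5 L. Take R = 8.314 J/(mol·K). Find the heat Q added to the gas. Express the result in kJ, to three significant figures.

Q ≈ 9.51 kJ

Isothermal ⇒ ΔU = 0, so Q = W = nRT ln(V₂/V₁).
Q = (2.05)(8.314)(587) ln(73.5/28.4) = 10005 × 0.9509 = 9513 J.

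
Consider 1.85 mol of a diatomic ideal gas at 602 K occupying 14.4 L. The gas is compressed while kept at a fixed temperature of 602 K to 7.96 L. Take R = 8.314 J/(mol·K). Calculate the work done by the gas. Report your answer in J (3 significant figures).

Isothermal: W = nRT ln(V₂/V₁).
W = (1.85)(8.314)(602) × ln(7.96/14.4)
  = 9259 × -0.5928
W_by_gas = -5489 J.

W ≈ -5490 J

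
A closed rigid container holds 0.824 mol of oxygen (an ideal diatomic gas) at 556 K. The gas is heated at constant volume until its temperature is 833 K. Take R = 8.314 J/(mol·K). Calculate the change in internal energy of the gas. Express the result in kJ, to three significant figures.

ΔU ≈ 4.74 kJ

Constant volume ⇒ W = 0, so Q = ΔU = nCᵥΔT with Cᵥ = 5R/2 = 20.79 J/(mol·K).
ΔU = (0.824)(20.79)(833 − 556) = 4744 J.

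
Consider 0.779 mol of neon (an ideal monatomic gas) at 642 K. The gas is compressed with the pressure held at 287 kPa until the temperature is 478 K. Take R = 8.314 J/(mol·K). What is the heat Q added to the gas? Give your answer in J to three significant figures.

Q ≈ -2660 J

Isobaric: W = nRΔT = (0.779)(8.314)(-164) = -1062 J.
ΔU = nCᵥΔT with Cᵥ = 3R/2: ΔU = (0.779)(12.47)(-164) = -1593 J.
Q = ΔU + W = -1593 − 1062 = -2655 J.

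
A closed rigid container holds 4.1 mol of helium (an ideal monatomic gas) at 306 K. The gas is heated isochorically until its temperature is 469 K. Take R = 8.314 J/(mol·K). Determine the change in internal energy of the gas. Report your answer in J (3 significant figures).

ΔU ≈ 8330 J

Constant volume ⇒ W = 0, so Q = ΔU = nCᵥΔT with Cᵥ = 3R/2 = 12.47 J/(mol·K).
ΔU = (4.1)(12.47)(469 − 306) = 8334 J.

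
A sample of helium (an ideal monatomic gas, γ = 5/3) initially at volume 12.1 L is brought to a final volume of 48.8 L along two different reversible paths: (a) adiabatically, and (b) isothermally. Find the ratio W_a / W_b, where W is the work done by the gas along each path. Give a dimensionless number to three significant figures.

Path (a) adiabatic: W = P₁V₁(1 − (V₁/V₂)^(γ−1))/(γ−1) → W_a/(P₁V₁) = 0.908.
Path (b) isothermal: W = P₁V₁ ln(V₂/V₁) → W_b/(P₁V₁) = 1.395.
W_a / W_b = 0.908 / 1.395 = 0.6511.

W_a / W_b ≈ 0.651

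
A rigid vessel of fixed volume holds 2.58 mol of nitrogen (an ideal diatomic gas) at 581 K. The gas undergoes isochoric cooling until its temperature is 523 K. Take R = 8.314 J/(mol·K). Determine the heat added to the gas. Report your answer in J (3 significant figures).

Constant volume ⇒ W = 0, so Q = ΔU = nCᵥΔT with Cᵥ = 5R/2 = 20.79 J/(mol·K).
ΔU = (2.58)(20.79)(523 − 581) = -3110 J.

Q ≈ -3110 J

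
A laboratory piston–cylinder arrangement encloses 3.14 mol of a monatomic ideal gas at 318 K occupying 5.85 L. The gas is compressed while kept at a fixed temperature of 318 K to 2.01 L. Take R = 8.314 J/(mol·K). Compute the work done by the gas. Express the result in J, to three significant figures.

Isothermal: W = nRT ln(V₂/V₁).
W = (3.14)(8.314)(318) × ln(2.01/5.85)
  = 8302 × -1.068
W_by_gas = -8869 J.

W ≈ -8870 J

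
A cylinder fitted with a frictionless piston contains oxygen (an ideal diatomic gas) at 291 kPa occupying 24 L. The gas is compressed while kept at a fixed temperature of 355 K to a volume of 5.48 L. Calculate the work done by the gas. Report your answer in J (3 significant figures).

W ≈ -10300 J

Isothermal: W = nRT ln(V₂/V₁) = P₁V₁ ln(V₂/V₁).
P₁V₁ = (291 kPa)(24 L) = 6984 J.
W = 6984 × ln(5.48/24) = 6984 × -1.477
W_by_gas = -10315 J.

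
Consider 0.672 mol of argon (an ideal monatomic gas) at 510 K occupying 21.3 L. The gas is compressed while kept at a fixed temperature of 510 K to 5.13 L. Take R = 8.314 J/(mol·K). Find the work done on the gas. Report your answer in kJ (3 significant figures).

W ≈ 4.06 kJ

Isothermal: W = nRT ln(V₂/V₁).
W = (0.672)(8.314)(510) × ln(5.13/21.3)
  = 2849 × -1.424
W_by_gas = -4056 J; work on gas = −W_by = 4056 J.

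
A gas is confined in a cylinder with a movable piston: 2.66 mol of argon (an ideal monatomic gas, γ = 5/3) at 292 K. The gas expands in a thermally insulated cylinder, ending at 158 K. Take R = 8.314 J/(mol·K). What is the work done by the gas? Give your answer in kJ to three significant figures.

W ≈ 4.45 kJ

Adiabatic ⇒ Q = 0, so W_by = −ΔU = nCᵥ(T₁ − T₂).
Cᵥ = 3R/2 = 12.47 J/(mol·K).
W = (2.66)(12.47)(292 − 158) = 4445 J.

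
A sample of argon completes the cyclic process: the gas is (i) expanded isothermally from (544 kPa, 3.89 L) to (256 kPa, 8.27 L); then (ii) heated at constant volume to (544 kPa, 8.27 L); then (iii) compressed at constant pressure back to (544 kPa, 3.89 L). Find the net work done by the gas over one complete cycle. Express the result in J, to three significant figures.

Leg (i): W = PᵢVᵢ ln(V_f/Vᵢ) = (2116) ln(8.27/3.89) = 1596 J.
Leg (ii): W = 0.
Leg (iii): W = PΔV = (544)(3.89 − 8.27) = -2383 J.
W_net = 1596 − 2383 = -786.7 J.

W_net ≈ -787 J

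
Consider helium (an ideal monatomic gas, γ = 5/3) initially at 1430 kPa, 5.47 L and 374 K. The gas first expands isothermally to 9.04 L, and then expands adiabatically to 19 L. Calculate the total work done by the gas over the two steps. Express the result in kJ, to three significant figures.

W_total ≈ 8.51 kJ

Step 1 (isothermal): W = P₁V₁ ln(V₂/V₁) = (7822) ln(9.04/5.47) = 3930 J.
After step 1: P = 865.3 kPa, V = 9.04 L, T = 374 K.
Step 2 (adiabatic): W = (P₁V₁ − P₂V₂)/(γ−1) = (7822 − 4767)/0.667 = 4582 J.
W_total = 3930 + 4582 = 8512 J.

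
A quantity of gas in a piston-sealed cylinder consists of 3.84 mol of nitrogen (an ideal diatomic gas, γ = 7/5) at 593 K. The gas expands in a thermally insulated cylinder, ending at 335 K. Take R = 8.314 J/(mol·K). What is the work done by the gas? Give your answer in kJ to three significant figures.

Adiabatic ⇒ Q = 0, so W_by = −ΔU = nCᵥ(T₁ − T₂).
Cᵥ = 5R/2 = 20.79 J/(mol·K).
W = (3.84)(20.79)(593 − 335) = 20592 J.

W ≈ 20.6 kJ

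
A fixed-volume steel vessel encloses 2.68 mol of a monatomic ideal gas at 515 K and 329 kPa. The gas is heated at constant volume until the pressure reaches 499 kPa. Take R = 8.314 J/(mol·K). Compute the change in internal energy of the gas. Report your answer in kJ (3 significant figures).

ΔU ≈ 8.89 kJ

Constant volume ⇒ W = 0, so Q = ΔU = nCᵥΔT with Cᵥ = 3R/2 = 12.47 J/(mol·K).
At constant V, T₂/T₁ = P₂/P₁ ⇒ ΔT = T₁(P₂/P₁ − 1) = 515·(499/329 − 1) = 266.1 K.
ΔU = (2.68)(12.47)(266.1) = 8894 J.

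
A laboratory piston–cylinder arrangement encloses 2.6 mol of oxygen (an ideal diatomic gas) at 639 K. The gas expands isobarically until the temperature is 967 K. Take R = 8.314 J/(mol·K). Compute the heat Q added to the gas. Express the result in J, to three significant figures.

Isobaric: W = nRΔT = (2.6)(8.314)(328) = 7090 J.
ΔU = nCᵥΔT with Cᵥ = 5R/2: ΔU = (2.6)(20.79)(328) = 17725 J.
Q = ΔU + W = 17725 + 7090 = 24816 J.

Q ≈ 24800 J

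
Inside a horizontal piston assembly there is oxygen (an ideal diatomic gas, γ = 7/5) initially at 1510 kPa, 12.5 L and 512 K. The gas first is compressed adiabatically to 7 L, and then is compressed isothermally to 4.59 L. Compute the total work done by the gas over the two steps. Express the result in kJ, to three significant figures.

Step 1 (adiabatic): W = (P₁V₁ − P₂V₂)/(γ−1) = (18875 − 23802)/0.4 = -12317 J.
After step 1: P = 3400 kPa, V = 7 L, T = 645.6 K.
Step 2 (isothermal): W = P₁V₁ ln(V₂/V₁) = (23802) ln(4.59/7) = -10045 J.
W_total = -12317 − 10045 = -22362 J.

W_total ≈ -22.4 kJ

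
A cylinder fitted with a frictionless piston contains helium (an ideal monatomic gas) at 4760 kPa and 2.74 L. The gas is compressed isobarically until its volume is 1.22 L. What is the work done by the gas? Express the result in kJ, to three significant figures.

Isobaric: W = P ΔV.
W = (4760 kPa)(1.22 − 2.74 L) = (4760)(-1.52) = -7235 J.

W ≈ -7.24 kJ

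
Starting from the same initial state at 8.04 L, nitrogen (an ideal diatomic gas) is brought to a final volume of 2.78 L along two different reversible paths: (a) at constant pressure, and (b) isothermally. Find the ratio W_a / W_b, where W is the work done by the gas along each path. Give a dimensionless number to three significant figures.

W_a / W_b ≈ 0.616

Path (a) isobaric: W = P₁(V₂ − V₁) → W_a/(P₁V₁) = -0.6542.
Path (b) isothermal: W = P₁V₁ ln(V₂/V₁) → W_b/(P₁V₁) = -1.062.
W_a / W_b = -0.6542 / -1.062 = 0.616.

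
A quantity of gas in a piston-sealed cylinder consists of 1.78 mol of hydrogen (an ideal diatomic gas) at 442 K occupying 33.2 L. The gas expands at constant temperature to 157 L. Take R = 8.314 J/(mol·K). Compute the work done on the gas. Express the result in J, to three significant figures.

Isothermal: W = nRT ln(V₂/V₁).
W = (1.78)(8.314)(442) × ln(157/33.2)
  = 6541 × 1.554
W_by_gas = 10163 J; work on gas = −W_by = -10163 J.

W ≈ -10200 J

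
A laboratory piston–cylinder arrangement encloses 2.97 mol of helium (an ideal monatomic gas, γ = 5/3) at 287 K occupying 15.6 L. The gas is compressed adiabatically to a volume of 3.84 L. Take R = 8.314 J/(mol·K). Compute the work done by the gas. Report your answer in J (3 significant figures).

Adiabatic: TV^(γ−1) = const with γ = 5/3.
T₂ = T₁ (V₁/V₂)^(γ−1) = 287 × (15.6/3.84)^0.667 = 287 × 2.546 = 730.7 K.
W_by = nCᵥ(T₁ − T₂) = (2.97)(12.47)(287 − 730.7) = -16434 J.

W ≈ -16400 J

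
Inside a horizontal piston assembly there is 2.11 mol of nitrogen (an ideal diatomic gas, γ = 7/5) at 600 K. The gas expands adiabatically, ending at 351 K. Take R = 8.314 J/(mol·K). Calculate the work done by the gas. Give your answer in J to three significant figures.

W ≈ 10900 J

Adiabatic ⇒ Q = 0, so W_by = −ΔU = nCᵥ(T₁ − T₂).
Cᵥ = 5R/2 = 20.79 J/(mol·K).
W = (2.11)(20.79)(600 − 351) = 10920 J.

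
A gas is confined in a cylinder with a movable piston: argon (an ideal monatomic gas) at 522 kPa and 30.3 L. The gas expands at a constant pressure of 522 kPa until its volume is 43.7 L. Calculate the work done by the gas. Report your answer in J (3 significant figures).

Isobaric: W = P ΔV.
W = (522 kPa)(43.7 − 30.3 L) = (522)(13.4) = 6995 J.

W ≈ 6990 J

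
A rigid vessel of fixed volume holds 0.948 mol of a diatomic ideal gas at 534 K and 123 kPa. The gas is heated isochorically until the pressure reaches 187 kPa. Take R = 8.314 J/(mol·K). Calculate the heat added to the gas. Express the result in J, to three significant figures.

Constant volume ⇒ W = 0, so Q = ΔU = nCᵥΔT with Cᵥ = 5R/2 = 20.79 J/(mol·K).
At constant V, T₂/T₁ = P₂/P₁ ⇒ ΔT = T₁(P₂/P₁ − 1) = 534·(187/123 − 1) = 277.9 K.
ΔU = (0.948)(20.79)(277.9) = 5475 J.

Q ≈ 5470 J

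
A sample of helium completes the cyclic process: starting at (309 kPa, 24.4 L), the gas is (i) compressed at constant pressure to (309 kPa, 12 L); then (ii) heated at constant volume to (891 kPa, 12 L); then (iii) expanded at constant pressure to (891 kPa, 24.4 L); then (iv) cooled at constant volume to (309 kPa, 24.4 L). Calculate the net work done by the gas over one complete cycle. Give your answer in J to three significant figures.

W_net ≈ 7220 J

Constant-volume legs do no work.
W(i) = (309)(12 − 24.4) = -3832 J; W(iii) = (891)(24.4 − 12) = 11048 J.
W_net = -3832 + 11048 = 7217 J (the clockwise enclosed area).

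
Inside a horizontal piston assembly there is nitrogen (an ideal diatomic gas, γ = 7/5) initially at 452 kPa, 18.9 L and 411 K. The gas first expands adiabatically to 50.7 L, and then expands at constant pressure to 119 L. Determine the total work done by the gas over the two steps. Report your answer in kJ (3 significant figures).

Step 1 (adiabatic): W = (P₁V₁ − P₂V₂)/(γ−1) = (8543 − 5757)/0.4 = 6965 J.
After step 1: P = 113.5 kPa, V = 50.7 L, T = 277 K.
Step 2 (isobaric): W = PΔV = (113.5 kPa)(119 − 50.7 L) = 7755 J.
W_total = 6965 + 7755 = 14720 J.

W_total ≈ 14.7 kJ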